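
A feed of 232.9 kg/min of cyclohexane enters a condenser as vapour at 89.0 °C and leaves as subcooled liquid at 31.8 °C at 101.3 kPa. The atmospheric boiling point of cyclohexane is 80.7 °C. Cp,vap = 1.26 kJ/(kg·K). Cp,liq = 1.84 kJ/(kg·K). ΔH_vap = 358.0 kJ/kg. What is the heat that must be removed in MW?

Q_c = 1.78 MW

vapour 89.0→80.7 °C: -10.458 kJ/kg
condensation at 80.7 °C: -358 kJ/kg
liquid 80.7→31.8 °C: -89.976 kJ/kg
Δh = -10.458 + -358 + -89.976 = -458.43 kJ/kg
Q = ṁ·Δh = 232.9 kg/min × -458.43 kJ/kg = -106770 kJ/min
|Q| = 1779.5 kW = 1.7795 MW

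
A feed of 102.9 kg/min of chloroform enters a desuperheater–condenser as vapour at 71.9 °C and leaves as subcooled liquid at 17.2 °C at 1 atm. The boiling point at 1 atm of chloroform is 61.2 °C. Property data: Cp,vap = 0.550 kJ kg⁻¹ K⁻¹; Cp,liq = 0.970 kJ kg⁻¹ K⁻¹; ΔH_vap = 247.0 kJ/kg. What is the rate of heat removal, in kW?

vapour 71.9→61.2 °C: -5.885 kJ/kg
condensation at 61.2 °C: -247 kJ/kg
liquid 61.2→17.2 °C: -42.68 kJ/kg
Δh = -5.885 + -247 + -42.68 = -295.56 kJ/kg
Q = ṁ·Δh = 102.9 kg/min × -295.56 kJ/kg = -30414 kJ/min
|Q| = 506.89 kW

Q_c = 507 kW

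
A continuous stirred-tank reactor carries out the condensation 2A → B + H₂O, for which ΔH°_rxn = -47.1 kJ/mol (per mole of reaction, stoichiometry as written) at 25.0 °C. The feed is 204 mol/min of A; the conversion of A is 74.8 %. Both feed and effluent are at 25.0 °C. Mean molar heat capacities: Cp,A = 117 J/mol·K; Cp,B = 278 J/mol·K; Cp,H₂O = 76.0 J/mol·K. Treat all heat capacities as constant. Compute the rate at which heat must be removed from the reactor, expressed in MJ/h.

Extent of reaction ξ = 0.748 × 204 / 2 = 76.296 mol/min
Reaction term: ξ·ΔH°_rxn = 76.296 × -47.1 = -3593.5 kJ/min
Q = ΔH = -3593.5 kJ/min = -59.892 kW
Heat removed = 215.61 MJ/h

Q_out = 216 MJ/h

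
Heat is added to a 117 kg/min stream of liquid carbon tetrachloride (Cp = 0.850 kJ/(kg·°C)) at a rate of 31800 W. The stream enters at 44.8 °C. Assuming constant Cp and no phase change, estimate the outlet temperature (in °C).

T_out = 64.0 °C

Q = 31800 W = 1908 kJ/min
ΔT = Q/(ṁ·Cp) = 1908/(117×0.850) = 19.186 K
T_out = 44.8 + 19.186 = 63.986 °C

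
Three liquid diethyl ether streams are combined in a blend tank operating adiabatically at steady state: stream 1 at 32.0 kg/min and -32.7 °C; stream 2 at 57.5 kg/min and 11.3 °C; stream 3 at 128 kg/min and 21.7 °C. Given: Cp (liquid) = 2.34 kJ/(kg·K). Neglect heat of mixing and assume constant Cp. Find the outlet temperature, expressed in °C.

T_out = 10.9 °C

Energy balance with Q = 0: Σ ṁᵢCp,ᵢ(T_out − Tᵢ) = 0
Σ ṁᵢCp,ᵢTᵢ = 32.0×2.34×-32.7 + 57.5×2.34×11.3 + 128×2.34×21.7 = 5571.4
Σ ṁᵢCp,ᵢ = 32.0×2.34 + 57.5×2.34 + 128×2.34 = 508.95
T_out = 5571.4 / 508.95 = 10.947 °C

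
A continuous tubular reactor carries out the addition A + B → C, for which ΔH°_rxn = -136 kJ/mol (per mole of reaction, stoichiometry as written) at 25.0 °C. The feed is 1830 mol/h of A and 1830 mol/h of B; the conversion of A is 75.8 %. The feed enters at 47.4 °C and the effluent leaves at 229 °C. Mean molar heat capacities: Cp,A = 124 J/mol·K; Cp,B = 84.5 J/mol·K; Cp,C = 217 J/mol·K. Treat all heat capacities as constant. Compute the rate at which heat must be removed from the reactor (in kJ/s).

Extent of reaction ξ = 0.758 × 1830 = 1387.1 mol/h
Reaction term: ξ·ΔH°_rxn = 1387.1 × -136 = -188650 kJ/h
Sensible, feed 47.4→25 °C: -8546.8 kJ/h
Outlet flows (mol/h): A 442.86, B 442.86, C 1387.1
Sensible, products 25→229 °C: 80243 kJ/h
Q = ΔH = -116960 kJ/h = -32.488 kW
Heat removed = 32.488 kJ/s

Q_out = 32.5 kJ/s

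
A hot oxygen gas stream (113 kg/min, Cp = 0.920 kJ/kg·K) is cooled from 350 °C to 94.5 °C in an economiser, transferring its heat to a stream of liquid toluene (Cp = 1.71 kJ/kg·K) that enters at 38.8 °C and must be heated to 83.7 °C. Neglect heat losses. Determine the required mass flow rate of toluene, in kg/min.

Heat released by hot stream: Q = 113 × 0.920 × (350 − 94.5) = 26562 kJ/min
Energy balance on cold side (adiabatic exchanger): Q = ṁ_c·Cp_c·(T_c,out − T_c,in)
ṁ_c = 26562 / [1.71 × (83.7 − 38.8)] = 345.95 kg/min

ṁ_c = 346 kg/min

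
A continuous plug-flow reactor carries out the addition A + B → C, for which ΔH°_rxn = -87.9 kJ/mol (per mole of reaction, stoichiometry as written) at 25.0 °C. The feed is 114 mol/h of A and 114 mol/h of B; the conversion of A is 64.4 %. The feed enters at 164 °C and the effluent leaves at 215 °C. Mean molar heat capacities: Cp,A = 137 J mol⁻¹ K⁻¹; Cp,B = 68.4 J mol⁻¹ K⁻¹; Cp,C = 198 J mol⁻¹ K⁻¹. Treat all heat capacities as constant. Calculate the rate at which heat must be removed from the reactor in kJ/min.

Extent of reaction ξ = 0.644 × 114 = 73.416 mol/h
Reaction term: ξ·ΔH°_rxn = 73.416 × -87.9 = -6453.3 kJ/h
Sensible, feed 164→25 °C: -3254.8 kJ/h
Outlet flows (mol/h): A 40.584, B 40.584, C 73.416
Sensible, products 25→215 °C: 4345.7 kJ/h
Q = ΔH = -5362.3 kJ/h = -1.4895 kW
Heat removed = 89.372 kJ/min

Q_out = 89.4 kJ/min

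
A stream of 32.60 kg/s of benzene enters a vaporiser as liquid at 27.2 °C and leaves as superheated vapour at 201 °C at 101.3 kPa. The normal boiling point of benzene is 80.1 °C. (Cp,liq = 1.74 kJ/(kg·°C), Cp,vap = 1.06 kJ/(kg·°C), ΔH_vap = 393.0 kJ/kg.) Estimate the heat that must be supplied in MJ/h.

Q = 72000 MJ/h

liquid 27.2→80.1 °C: 92.046 kJ/kg
vaporisation at 80.1 °C: 393 kJ/kg
vapour 80.1→201 °C: 128.15 kJ/kg
Δh = 92.046 + 393 + 128.15 = 613.2 kJ/kg
Q = ṁ·Δh = 32.60 kg/s × 613.2 kJ/kg = 19990 kJ/s
|Q| = 19990 kW = 71965 MJ/h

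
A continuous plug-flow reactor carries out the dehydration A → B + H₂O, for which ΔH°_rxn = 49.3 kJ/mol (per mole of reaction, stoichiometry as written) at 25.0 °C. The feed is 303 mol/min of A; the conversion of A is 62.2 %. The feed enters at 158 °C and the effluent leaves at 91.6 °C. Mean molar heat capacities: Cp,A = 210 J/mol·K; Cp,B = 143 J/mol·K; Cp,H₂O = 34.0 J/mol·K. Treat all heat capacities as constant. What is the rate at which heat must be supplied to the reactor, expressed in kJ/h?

Extent of reaction ξ = 0.622 × 303 = 188.47 mol/min
Reaction term: ξ·ΔH°_rxn = 188.47 × 49.3 = 9291.4 kJ/min
Sensible, feed 158→25 °C: -8462.8 kJ/min
Outlet flows (mol/min): A 114.53, B 188.47, H₂O 188.47
Sensible, products 25→91.6 °C: 3823.5 kJ/min
Q = ΔH = 4652.1 kJ/min = 77.536 kW
Heat supplied = 279130 kJ/h

Q_in = 279000 kJ/h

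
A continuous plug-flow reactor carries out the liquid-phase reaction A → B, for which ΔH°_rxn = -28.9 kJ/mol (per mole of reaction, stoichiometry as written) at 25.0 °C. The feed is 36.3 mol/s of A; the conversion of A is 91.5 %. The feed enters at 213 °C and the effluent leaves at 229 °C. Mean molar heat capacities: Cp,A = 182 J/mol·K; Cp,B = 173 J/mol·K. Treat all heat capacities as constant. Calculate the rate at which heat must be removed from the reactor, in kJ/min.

Q_out = 54900 kJ/min

Extent of reaction ξ = 0.915 × 36.3 = 33.215 mol/s
Reaction term: ξ·ΔH°_rxn = 33.215 × -28.9 = -959.9 kJ/s
Sensible, feed 213→25 °C: -1242 kJ/s
Outlet flows (mol/s): A 3.0855, B 33.215
Sensible, products 25→229 °C: 1286.8 kJ/s
Q = ΔH = -915.18 kJ/s = -915.18 kW
Heat removed = 54911 kJ/min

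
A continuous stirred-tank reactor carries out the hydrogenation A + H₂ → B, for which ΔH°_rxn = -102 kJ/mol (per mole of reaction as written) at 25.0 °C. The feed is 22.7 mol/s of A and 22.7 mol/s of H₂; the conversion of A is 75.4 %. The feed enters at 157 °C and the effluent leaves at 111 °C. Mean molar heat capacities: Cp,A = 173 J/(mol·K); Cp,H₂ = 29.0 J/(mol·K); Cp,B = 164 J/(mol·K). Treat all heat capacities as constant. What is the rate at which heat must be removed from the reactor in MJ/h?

Extent of reaction ξ = 0.754 × 22.7 = 17.116 mol/s
Reaction term: ξ·ΔH°_rxn = 17.116 × -102 = -1745.8 kJ/s
Sensible, feed 157→25 °C: -605.27 kJ/s
Outlet flows (mol/s): A 5.5842, H₂ 5.5842, B 17.116
Sensible, products 25→111 °C: 338.41 kJ/s
Q = ΔH = -2012.7 kJ/s = -2012.7 kW
Heat removed = 7245.6 MJ/h

Q_out = 7250 MJ/h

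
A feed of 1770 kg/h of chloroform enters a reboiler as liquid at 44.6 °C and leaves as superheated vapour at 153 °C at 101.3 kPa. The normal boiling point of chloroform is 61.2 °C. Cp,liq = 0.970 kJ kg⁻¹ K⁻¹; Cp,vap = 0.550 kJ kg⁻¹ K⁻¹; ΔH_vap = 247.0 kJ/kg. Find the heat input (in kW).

Q = 154 kW

liquid 44.6→61.2 °C: 16.102 kJ/kg
vaporisation at 61.2 °C: 247 kJ/kg
vapour 61.2→153 °C: 50.49 kJ/kg
Δh = 16.102 + 247 + 50.49 = 313.59 kJ/kg
Q = ṁ·Δh = 1770 kg/h × 313.59 kJ/kg = 555060 kJ/h
|Q| = 154.18 kW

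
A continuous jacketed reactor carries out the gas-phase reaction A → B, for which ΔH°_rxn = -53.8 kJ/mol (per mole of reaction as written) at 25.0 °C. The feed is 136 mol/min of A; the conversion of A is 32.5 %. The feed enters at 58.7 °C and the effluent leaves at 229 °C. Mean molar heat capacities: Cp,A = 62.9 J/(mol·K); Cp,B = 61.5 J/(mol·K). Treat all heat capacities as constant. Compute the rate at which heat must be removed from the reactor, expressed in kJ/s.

Q_out = 15.6 kJ/s

Extent of reaction ξ = 0.325 × 136 = 44.2 mol/min
Reaction term: ξ·ΔH°_rxn = 44.2 × -53.8 = -2378 kJ/min
Sensible, feed 58.7→25 °C: -288.28 kJ/min
Outlet flows (mol/min): A 91.8, B 44.2
Sensible, products 25→229 °C: 1732.5 kJ/min
Q = ΔH = -933.77 kJ/min = -15.563 kW
Heat removed = 15.563 kJ/s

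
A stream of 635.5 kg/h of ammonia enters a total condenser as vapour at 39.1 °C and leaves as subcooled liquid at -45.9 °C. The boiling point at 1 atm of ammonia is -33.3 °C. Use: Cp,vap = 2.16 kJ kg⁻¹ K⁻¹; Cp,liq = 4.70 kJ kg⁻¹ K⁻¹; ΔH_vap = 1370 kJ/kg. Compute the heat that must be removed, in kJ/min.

vapour 39.1→-33.3 °C: -156.38 kJ/kg
condensation at -33.3 °C: -1370 kJ/kg
liquid -33.3→-45.9 °C: -59.22 kJ/kg
Δh = -156.38 + -1370 + -59.22 = -1585.6 kJ/kg
Q = ṁ·Δh = 635.5 kg/h × -1585.6 kJ/kg = -1.0077e+06 kJ/h
|Q| = 279.9 kW = 16794 kJ/min

Q_c = 16800 kJ/min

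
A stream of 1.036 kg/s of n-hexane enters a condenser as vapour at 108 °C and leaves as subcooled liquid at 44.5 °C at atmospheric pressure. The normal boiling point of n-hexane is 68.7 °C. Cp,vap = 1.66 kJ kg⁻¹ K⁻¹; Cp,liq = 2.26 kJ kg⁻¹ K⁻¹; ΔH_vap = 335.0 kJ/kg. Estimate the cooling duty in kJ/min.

Q_c = 28300 kJ/min

vapour 108→68.7 °C: -65.238 kJ/kg
condensation at 68.7 °C: -335 kJ/kg
liquid 68.7→44.5 °C: -54.692 kJ/kg
Δh = -65.238 + -335 + -54.692 = -454.93 kJ/kg
Q = ṁ·Δh = 1.036 kg/s × -454.93 kJ/kg = -471.31 kJ/s
|Q| = 471.31 kW = 28278 kJ/min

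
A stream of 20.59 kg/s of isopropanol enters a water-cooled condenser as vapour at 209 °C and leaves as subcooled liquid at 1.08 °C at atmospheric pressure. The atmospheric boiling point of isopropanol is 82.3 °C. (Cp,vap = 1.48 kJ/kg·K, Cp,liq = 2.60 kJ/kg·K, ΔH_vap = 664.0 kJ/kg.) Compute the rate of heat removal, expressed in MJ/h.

vapour 209→82.3 °C: -187.52 kJ/kg
condensation at 82.3 °C: -664 kJ/kg
liquid 82.3→1.08 °C: -211.17 kJ/kg
Δh = -187.52 + -664 + -211.17 = -1062.7 kJ/kg
Q = ṁ·Δh = 20.59 kg/s × -1062.7 kJ/kg = -21881 kJ/s
|Q| = 21881 kW = 78771 MJ/h

Q_c = 78800 MJ/h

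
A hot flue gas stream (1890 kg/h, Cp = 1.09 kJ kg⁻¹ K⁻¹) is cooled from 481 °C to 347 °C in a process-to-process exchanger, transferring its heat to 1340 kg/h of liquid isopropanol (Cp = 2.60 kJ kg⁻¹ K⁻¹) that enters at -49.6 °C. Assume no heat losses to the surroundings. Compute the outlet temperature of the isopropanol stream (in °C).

Heat released by hot stream: Q = 1890 × 1.09 × (481 − 347) = 276050 kJ/h
Energy balance on cold side (adiabatic exchanger): Q = ṁ_c·Cp_c·(T_c,out − T_c,in)
T_c,out = -49.6 + 276050/(1340 × 2.60) = 29.635 °C

T_c,out = 29.6 °C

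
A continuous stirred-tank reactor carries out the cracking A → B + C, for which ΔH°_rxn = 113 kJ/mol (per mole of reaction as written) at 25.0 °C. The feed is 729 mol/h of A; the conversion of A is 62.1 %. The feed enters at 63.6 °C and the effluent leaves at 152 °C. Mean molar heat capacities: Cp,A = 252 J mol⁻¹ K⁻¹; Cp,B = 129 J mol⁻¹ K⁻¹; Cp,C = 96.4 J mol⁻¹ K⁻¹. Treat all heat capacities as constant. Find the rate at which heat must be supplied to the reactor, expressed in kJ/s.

Extent of reaction ξ = 0.621 × 729 = 452.71 mol/h
Reaction term: ξ·ΔH°_rxn = 452.71 × 113 = 51156 kJ/h
Sensible, feed 63.6→25 °C: -7091.1 kJ/h
Outlet flows (mol/h): A 276.29, B 452.71, C 452.71
Sensible, products 25→152 °C: 21802 kJ/h
Q = ΔH = 65867 kJ/h = 18.296 kW
Heat supplied = 18.296 kJ/s

Q_in = 18.3 kJ/s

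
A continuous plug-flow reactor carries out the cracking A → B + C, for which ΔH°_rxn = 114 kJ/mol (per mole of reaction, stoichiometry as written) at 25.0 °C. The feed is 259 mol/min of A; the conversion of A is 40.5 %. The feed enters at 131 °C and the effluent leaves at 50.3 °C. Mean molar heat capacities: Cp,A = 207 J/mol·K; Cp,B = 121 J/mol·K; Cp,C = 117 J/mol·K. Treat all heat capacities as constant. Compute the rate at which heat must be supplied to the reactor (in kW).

Extent of reaction ξ = 0.405 × 259 = 104.9 mol/min
Reaction term: ξ·ΔH°_rxn = 104.9 × 114 = 11958 kJ/min
Sensible, feed 131→25 °C: -5683 kJ/min
Outlet flows (mol/min): A 154.1, B 104.9, C 104.9
Sensible, products 25→50.3 °C: 1438.7 kJ/min
Q = ΔH = 7713.7 kJ/min = 128.56 kW
Heat supplied = 128.56 kW

Q_in = 129 kW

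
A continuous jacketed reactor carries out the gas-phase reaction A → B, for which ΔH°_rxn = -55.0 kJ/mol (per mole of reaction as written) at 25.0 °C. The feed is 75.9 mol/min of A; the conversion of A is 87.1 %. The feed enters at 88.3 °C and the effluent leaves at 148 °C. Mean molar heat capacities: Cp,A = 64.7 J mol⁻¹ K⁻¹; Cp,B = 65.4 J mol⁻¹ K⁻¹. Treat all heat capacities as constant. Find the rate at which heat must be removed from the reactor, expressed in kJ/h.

Extent of reaction ξ = 0.871 × 75.9 = 66.109 mol/min
Reaction term: ξ·ΔH°_rxn = 66.109 × -55.0 = -3636 kJ/min
Sensible, feed 88.3→25 °C: -310.85 kJ/min
Outlet flows (mol/min): A 9.7911, B 66.109
Sensible, products 25→148 °C: 609.71 kJ/min
Q = ΔH = -3337.1 kJ/min = -55.619 kW
Heat removed = 200230 kJ/h

Q_out = 200000 kJ/h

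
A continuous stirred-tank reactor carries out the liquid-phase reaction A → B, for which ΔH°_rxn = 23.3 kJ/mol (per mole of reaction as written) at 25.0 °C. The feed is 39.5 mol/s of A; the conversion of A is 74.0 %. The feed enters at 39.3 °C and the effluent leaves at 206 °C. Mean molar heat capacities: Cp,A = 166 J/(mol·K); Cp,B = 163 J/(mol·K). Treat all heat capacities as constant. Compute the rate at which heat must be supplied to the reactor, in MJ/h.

Extent of reaction ξ = 0.740 × 39.5 = 29.23 mol/s
Reaction term: ξ·ΔH°_rxn = 29.23 × 23.3 = 681.06 kJ/s
Sensible, feed 39.3→25 °C: -93.765 kJ/s
Outlet flows (mol/s): A 10.27, B 29.23
Sensible, products 25→206 °C: 1170.9 kJ/s
Q = ΔH = 1758.2 kJ/s = 1758.2 kW
Heat supplied = 6329.7 MJ/h

Q_in = 6330 MJ/h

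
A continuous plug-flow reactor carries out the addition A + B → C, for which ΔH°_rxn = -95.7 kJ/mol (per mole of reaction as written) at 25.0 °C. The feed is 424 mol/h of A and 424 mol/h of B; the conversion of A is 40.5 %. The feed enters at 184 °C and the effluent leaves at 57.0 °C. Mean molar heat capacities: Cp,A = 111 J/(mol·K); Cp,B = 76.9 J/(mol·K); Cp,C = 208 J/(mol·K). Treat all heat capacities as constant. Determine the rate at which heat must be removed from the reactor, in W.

Extent of reaction ξ = 0.405 × 424 = 171.72 mol/h
Reaction term: ξ·ΔH°_rxn = 171.72 × -95.7 = -16434 kJ/h
Sensible, feed 184→25 °C: -12667 kJ/h
Outlet flows (mol/h): A 252.28, B 252.28, C 171.72
Sensible, products 25→57.0 °C: 2659.9 kJ/h
Q = ΔH = -26441 kJ/h = -7.3448 kW
Heat removed = 7344.8 W

Q_out = 7340 W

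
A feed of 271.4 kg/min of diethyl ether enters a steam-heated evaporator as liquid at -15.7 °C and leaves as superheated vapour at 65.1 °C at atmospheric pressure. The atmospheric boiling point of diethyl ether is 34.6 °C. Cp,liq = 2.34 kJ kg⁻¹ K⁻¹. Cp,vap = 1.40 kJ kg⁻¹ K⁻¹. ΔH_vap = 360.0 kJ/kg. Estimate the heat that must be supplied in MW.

Q = 2.35 MW

liquid -15.7→34.6 °C: 117.7 kJ/kg
vaporisation at 34.6 °C: 360 kJ/kg
vapour 34.6→65.1 °C: 42.7 kJ/kg
Δh = 117.7 + 360 + 42.7 = 520.4 kJ/kg
Q = ṁ·Δh = 271.4 kg/min × 520.4 kJ/kg = 141240 kJ/min
|Q| = 2354 kW = 2.354 MW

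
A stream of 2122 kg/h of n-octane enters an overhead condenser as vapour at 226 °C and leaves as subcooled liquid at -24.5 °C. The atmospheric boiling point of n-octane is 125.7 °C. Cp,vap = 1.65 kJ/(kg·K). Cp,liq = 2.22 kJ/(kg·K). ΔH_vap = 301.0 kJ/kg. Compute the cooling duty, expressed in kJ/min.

vapour 226→125.7 °C: -165.49 kJ/kg
condensation at 125.7 °C: -301 kJ/kg
liquid 125.7→-24.5 °C: -333.44 kJ/kg
Δh = -165.49 + -301 + -333.44 = -799.94 kJ/kg
Q = ṁ·Δh = 2122 kg/h × -799.94 kJ/kg = -1.6975e+06 kJ/h
|Q| = 471.52 kW = 28291 kJ/min

Q_c = 28300 kJ/min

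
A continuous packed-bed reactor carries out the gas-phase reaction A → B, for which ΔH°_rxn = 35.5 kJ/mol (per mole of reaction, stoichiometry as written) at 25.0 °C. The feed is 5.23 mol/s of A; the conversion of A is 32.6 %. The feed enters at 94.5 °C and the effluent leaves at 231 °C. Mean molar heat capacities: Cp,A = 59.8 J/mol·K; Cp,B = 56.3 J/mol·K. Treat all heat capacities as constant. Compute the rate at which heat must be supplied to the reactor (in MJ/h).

Extent of reaction ξ = 0.326 × 5.23 = 1.705 mol/s
Reaction term: ξ·ΔH°_rxn = 1.705 × 35.5 = 60.527 kJ/s
Sensible, feed 94.5→25 °C: -21.736 kJ/s
Outlet flows (mol/s): A 3.525, B 1.705
Sensible, products 25→231 °C: 63.198 kJ/s
Q = ΔH = 101.99 kJ/s = 101.99 kW
Heat supplied = 367.16 MJ/h

Q_in = 367 MJ/h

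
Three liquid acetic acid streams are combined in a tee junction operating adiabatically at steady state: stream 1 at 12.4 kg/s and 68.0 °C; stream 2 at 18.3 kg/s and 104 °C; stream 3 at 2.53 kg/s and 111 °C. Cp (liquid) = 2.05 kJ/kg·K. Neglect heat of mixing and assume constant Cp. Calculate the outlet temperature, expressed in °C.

Energy balance with Q = 0: Σ ṁᵢCp,ᵢ(T_out − Tᵢ) = 0
Σ ṁᵢCp,ᵢTᵢ = 12.4×2.05×68.0 + 18.3×2.05×104 + 2.53×2.05×111 = 6205.8
Σ ṁᵢCp,ᵢ = 12.4×2.05 + 18.3×2.05 + 2.53×2.05 = 68.121
T_out = 6205.8 / 68.121 = 91.099 °C

T_out = 91.1 °C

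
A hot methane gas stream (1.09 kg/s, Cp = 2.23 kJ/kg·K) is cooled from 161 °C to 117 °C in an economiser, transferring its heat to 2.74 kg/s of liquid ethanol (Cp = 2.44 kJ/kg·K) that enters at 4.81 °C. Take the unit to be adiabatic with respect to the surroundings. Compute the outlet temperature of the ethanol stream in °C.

T_c,out = 20.8 °C

Heat released by hot stream: Q = 1.09 × 2.23 × (161 − 117) = 106.95 kJ/s
Energy balance on cold side (adiabatic exchanger): Q = ṁ_c·Cp_c·(T_c,out − T_c,in)
T_c,out = 4.81 + 106.95/(2.74 × 2.44) = 20.807 °C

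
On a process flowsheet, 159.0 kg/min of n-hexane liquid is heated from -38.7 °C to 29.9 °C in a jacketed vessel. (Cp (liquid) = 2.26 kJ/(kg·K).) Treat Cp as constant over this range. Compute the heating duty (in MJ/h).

Q = ṁ·Cp·ΔT = 159.0 × 2.26 × (29.9 − -38.7) = 24651 kJ/min
Converting: 24651 / 60 s = 410.85 kW
Heating duty = 1479 MJ/h

Q = 1480 MJ/h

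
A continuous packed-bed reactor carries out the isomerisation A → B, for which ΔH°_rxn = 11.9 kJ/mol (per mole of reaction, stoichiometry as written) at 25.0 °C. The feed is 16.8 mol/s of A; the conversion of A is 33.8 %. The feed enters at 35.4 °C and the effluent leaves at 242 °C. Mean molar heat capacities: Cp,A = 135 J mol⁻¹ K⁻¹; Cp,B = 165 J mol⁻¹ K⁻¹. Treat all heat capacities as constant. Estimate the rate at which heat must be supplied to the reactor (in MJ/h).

Q_in = 2060 MJ/h

Extent of reaction ξ = 0.338 × 16.8 = 5.6784 mol/s
Reaction term: ξ·ΔH°_rxn = 5.6784 × 11.9 = 67.573 kJ/s
Sensible, feed 35.4→25 °C: -23.587 kJ/s
Outlet flows (mol/s): A 11.122, B 5.6784
Sensible, products 25→242 °C: 529.12 kJ/s
Q = ΔH = 573.11 kJ/s = 573.11 kW
Heat supplied = 2063.2 MJ/h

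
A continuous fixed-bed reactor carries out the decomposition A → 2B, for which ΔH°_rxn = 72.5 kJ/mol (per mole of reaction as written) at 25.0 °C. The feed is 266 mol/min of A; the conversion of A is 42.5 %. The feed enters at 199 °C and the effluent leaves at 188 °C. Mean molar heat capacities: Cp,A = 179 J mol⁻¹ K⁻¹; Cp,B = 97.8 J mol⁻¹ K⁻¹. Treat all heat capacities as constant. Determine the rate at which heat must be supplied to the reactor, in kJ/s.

Extent of reaction ξ = 0.425 × 266 = 113.05 mol/min
Reaction term: ξ·ΔH°_rxn = 113.05 × 72.5 = 8196.1 kJ/min
Sensible, feed 199→25 °C: -8284.8 kJ/min
Outlet flows (mol/min): A 152.95, B 226.1
Sensible, products 25→188 °C: 8067 kJ/min
Q = ΔH = 7978.3 kJ/min = 132.97 kW
Heat supplied = 132.97 kJ/s

Q_in = 133 kJ/s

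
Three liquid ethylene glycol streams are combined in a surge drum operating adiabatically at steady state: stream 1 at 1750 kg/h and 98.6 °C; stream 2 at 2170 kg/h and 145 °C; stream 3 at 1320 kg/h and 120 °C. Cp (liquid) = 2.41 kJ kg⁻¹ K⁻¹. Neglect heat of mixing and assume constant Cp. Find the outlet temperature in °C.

No heat crosses the boundary, so H_out = H_in.
T_out = Σ ṁᵢCp,ᵢTᵢ / Σ ṁᵢCp,ᵢ
      = 1.5559e+06 / 12628 = 123.21 °C

T_out = 123 °C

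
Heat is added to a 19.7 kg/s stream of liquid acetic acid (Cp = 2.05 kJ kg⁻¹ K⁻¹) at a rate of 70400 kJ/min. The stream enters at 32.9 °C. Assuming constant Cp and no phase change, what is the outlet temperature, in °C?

T_out = 62.0 °C

Q = 70400 kJ/min = 1173.3 kJ/s
ΔT = Q/(ṁ·Cp) = 1173.3/(19.7×2.05) = 29.054 K
T_out = 32.9 + 29.054 = 61.954 °C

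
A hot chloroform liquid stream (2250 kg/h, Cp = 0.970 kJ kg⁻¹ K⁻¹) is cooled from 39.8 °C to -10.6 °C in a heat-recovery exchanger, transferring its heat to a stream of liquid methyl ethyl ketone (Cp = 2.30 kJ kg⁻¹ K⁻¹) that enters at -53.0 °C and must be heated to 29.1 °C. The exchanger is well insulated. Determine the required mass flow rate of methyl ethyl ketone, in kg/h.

Heat released by hot stream: Q = 2250 × 0.970 × (39.8 − -10.6) = 110000 kJ/h
Energy balance on cold side (adiabatic exchanger): Q = ṁ_c·Cp_c·(T_c,out − T_c,in)
ṁ_c = 110000 / [2.30 × (29.1 − -53.0)] = 582.52 kg/h

ṁ_c = 583 kg/h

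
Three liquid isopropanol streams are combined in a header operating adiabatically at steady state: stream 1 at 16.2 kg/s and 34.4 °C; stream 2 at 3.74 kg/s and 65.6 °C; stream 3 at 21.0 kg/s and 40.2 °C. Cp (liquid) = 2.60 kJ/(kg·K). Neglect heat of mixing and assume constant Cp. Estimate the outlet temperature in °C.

Adiabatic, steady state ⇒ Σ ṁᵢCp,ᵢ(T_out − Tᵢ) = 0
Σ ṁᵢCp,ᵢTᵢ = 16.2×2.60×34.4 + 3.74×2.60×65.6 + 21.0×2.60×40.2 = 4281.7
Σ ṁᵢCp,ᵢ = 16.2×2.60 + 3.74×2.60 + 21.0×2.60 = 106.44
T_out = 4281.7 / 106.44 = 40.225 °C

T_out = 40.2 °C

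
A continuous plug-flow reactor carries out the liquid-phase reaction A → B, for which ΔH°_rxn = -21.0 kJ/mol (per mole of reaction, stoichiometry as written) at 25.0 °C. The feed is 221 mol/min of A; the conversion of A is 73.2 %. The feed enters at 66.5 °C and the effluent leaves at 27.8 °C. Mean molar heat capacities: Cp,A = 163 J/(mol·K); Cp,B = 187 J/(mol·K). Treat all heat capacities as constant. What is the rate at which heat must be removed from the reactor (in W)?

Q_out = 79700 W

Extent of reaction ξ = 0.732 × 221 = 161.77 mol/min
Reaction term: ξ·ΔH°_rxn = 161.77 × -21.0 = -3397.2 kJ/min
Sensible, feed 66.5→25 °C: -1495 kJ/min
Outlet flows (mol/min): A 59.228, B 161.77
Sensible, products 25→27.8 °C: 111.74 kJ/min
Q = ΔH = -4780.4 kJ/min = -79.674 kW
Heat removed = 79674 W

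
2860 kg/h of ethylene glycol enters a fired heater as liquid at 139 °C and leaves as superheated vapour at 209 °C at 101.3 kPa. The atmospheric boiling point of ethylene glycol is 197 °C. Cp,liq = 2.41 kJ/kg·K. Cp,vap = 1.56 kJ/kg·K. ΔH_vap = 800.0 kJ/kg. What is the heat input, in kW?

liquid 139→197 °C: 139.78 kJ/kg
vaporisation at 197 °C: 800 kJ/kg
vapour 197→209 °C: 18.72 kJ/kg
Δh = 139.78 + 800 + 18.72 = 958.5 kJ/kg
Q = ṁ·Δh = 2860 kg/h × 958.5 kJ/kg = 2.7413e+06 kJ/h
|Q| = 761.48 kW

Q = 761 kW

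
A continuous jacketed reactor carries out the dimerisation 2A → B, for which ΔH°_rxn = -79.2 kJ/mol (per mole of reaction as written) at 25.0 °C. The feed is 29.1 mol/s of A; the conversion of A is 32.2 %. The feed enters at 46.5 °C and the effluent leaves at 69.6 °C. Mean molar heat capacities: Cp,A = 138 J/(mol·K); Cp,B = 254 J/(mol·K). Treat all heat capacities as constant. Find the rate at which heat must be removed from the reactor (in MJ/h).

Q_out = 1020 MJ/h

Extent of reaction ξ = 0.322 × 29.1 / 2 = 4.6851 mol/s
Reaction term: ξ·ΔH°_rxn = 4.6851 × -79.2 = -371.06 kJ/s
Sensible, feed 46.5→25 °C: -86.34 kJ/s
Outlet flows (mol/s): A 19.73, B 4.6851
Sensible, products 25→69.6 °C: 174.51 kJ/s
Q = ΔH = -282.89 kJ/s = -282.89 kW
Heat removed = 1018.4 MJ/h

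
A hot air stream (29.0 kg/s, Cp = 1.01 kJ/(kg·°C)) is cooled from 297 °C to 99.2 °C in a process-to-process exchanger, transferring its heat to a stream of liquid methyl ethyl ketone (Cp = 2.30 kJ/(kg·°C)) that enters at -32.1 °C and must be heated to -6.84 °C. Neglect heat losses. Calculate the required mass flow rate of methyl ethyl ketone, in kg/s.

Heat released by hot stream: Q = 29.0 × 1.01 × (297 − 99.2) = 5793.6 kJ/s
Energy balance on cold side (adiabatic exchanger): Q = ṁ_c·Cp_c·(T_c,out − T_c,in)
ṁ_c = 5793.6 / [2.30 × (-6.84 − -32.1)] = 99.721 kg/s

ṁ_c = 99.7 kg/s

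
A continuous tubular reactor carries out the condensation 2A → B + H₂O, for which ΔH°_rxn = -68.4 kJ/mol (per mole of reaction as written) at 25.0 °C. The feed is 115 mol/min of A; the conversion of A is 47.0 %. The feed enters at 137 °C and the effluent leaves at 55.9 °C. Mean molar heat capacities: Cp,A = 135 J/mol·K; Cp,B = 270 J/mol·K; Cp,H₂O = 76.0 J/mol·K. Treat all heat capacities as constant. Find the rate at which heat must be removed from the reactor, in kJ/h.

Q_out = 183000 kJ/h

Extent of reaction ξ = 0.470 × 115 / 2 = 27.025 mol/min
Reaction term: ξ·ΔH°_rxn = 27.025 × -68.4 = -1848.5 kJ/min
Sensible, feed 137→25 °C: -1738.8 kJ/min
Outlet flows (mol/min): A 60.95, B 27.025, H₂O 27.025
Sensible, products 25→55.9 °C: 543.19 kJ/min
Q = ΔH = -3044.1 kJ/min = -50.735 kW
Heat removed = 182650 kJ/h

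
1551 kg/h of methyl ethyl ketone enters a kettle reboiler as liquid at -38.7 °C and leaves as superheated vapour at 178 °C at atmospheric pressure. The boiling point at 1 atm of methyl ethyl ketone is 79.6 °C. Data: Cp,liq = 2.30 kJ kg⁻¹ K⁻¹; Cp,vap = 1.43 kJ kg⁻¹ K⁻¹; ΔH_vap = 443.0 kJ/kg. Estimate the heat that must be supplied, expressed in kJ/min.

liquid -38.7→79.6 °C: 272.09 kJ/kg
vaporisation at 79.6 °C: 443 kJ/kg
vapour 79.6→178 °C: 140.71 kJ/kg
Δh = 272.09 + 443 + 140.71 = 855.8 kJ/kg
Q = ṁ·Δh = 1551 kg/h × 855.8 kJ/kg = 1.3273e+06 kJ/h
|Q| = 368.71 kW = 22122 kJ/min

Q = 22100 kJ/min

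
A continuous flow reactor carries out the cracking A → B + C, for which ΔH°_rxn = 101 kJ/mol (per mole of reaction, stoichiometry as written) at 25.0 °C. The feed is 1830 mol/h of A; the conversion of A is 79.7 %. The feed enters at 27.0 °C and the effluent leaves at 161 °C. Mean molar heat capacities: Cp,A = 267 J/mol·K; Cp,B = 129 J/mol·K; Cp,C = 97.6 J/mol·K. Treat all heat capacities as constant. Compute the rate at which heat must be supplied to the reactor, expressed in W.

Extent of reaction ξ = 0.797 × 1830 = 1458.5 mol/h
Reaction term: ξ·ΔH°_rxn = 1458.5 × 101 = 147310 kJ/h
Sensible, feed 27.0→25 °C: -977.22 kJ/h
Outlet flows (mol/h): A 371.49, B 1458.5, C 1458.5
Sensible, products 25→161 °C: 58437 kJ/h
Q = ΔH = 204770 kJ/h = 56.88 kW
Heat supplied = 56880 W

Q_in = 56900 W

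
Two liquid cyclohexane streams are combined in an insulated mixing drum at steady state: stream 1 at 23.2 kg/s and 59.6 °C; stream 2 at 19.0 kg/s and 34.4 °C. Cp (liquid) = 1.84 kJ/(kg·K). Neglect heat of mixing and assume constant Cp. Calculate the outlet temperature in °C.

Adiabatic, steady state ⇒ Σ ṁᵢCp,ᵢ(T_out − Tᵢ) = 0
Σ ṁᵢCp,ᵢTᵢ = 23.2×1.84×59.6 + 19.0×1.84×34.4 = 3746.8
Σ ṁᵢCp,ᵢ = 23.2×1.84 + 19.0×1.84 = 77.648
T_out = 3746.8 / 77.648 = 48.254 °C

T_out = 48.3 °C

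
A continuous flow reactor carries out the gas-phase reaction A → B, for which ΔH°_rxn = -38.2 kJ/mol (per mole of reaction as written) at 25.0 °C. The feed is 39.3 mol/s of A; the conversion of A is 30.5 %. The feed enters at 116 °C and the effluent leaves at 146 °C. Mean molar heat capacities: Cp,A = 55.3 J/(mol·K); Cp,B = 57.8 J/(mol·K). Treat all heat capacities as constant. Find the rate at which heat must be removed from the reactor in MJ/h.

Q_out = 1400 MJ/h

Extent of reaction ξ = 0.305 × 39.3 = 11.986 mol/s
Reaction term: ξ·ΔH°_rxn = 11.986 × -38.2 = -457.88 kJ/s
Sensible, feed 116→25 °C: -197.77 kJ/s
Outlet flows (mol/s): A 27.313, B 11.986
Sensible, products 25→146 °C: 266.59 kJ/s
Q = ΔH = -389.06 kJ/s = -389.06 kW
Heat removed = 1400.6 MJ/h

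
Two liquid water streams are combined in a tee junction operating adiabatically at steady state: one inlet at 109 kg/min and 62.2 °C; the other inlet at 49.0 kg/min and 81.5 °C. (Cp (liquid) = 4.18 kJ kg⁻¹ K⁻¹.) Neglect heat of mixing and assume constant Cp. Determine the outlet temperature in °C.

Energy balance with Q = 0: Σ ṁᵢCp,ᵢ(T_out − Tᵢ) = 0
T_out = Σ ṁᵢCp,ᵢTᵢ / Σ ṁᵢCp,ᵢ
      = 45032 / 660.44 = 68.185 °C

T_out = 68.2 °C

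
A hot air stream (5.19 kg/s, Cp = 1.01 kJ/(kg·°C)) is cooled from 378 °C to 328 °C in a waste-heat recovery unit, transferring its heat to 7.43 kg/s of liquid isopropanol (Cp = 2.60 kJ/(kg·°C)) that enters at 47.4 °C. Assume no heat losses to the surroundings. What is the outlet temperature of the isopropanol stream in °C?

Heat released by hot stream: Q = 5.19 × 1.01 × (378 − 328) = 262.1 kJ/s
Energy balance on cold side (adiabatic exchanger): Q = ṁ_c·Cp_c·(T_c,out − T_c,in)
T_c,out = 47.4 + 262.1/(7.43 × 2.60) = 60.967 °C

T_c,out = 61.0 °C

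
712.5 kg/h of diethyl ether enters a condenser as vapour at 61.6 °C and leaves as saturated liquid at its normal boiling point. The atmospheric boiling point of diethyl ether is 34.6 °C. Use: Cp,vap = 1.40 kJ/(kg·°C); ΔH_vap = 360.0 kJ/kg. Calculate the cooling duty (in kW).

Q_c = 78.7 kW

vapour 61.6→34.6 °C: -37.8 kJ/kg
condensation at 34.6 °C: -360 kJ/kg
Δh = -37.8 + -360 = -397.8 kJ/kg
Q = ṁ·Δh = 712.5 kg/h × -397.8 kJ/kg = -283430 kJ/h
|Q| = 78.731 kW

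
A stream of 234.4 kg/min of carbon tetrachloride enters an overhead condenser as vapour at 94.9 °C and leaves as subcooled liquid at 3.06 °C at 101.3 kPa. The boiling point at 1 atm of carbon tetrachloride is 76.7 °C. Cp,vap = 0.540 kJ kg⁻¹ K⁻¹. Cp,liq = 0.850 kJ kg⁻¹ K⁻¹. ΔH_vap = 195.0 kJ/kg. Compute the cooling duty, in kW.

Q_c = 1040 kW

vapour 94.9→76.7 °C: -9.828 kJ/kg
condensation at 76.7 °C: -195 kJ/kg
liquid 76.7→3.06 °C: -62.594 kJ/kg
Δh = -9.828 + -195 + -62.594 = -267.42 kJ/kg
Q = ṁ·Δh = 234.4 kg/min × -267.42 kJ/kg = -62684 kJ/min
|Q| = 1044.7 kW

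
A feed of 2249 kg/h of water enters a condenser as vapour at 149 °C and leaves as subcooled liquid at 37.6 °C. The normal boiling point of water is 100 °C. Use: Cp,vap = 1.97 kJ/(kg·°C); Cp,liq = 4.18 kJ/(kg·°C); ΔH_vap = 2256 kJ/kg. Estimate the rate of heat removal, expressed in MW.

Q_c = 1.63 MW

vapour 149→100 °C: -96.53 kJ/kg
condensation at 100 °C: -2256 kJ/kg
liquid 100→37.6 °C: -260.83 kJ/kg
Δh = -96.53 + -2256 + -260.83 = -2613.4 kJ/kg
Q = ṁ·Δh = 2249 kg/h × -2613.4 kJ/kg = -5.8775e+06 kJ/h
|Q| = 1632.6 kW = 1.6326 MW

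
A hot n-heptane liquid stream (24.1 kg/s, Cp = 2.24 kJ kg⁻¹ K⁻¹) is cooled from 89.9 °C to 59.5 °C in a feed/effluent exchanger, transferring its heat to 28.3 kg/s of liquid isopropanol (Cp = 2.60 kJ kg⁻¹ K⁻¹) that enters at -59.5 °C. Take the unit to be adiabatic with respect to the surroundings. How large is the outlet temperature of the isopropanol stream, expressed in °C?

T_c,out = -37.2 °C

Heat released by hot stream: Q = 24.1 × 2.24 × (89.9 − 59.5) = 1641.1 kJ/s
Energy balance on cold side (adiabatic exchanger): Q = ṁ_c·Cp_c·(T_c,out − T_c,in)
T_c,out = -59.5 + 1641.1/(28.3 × 2.60) = -37.196 °C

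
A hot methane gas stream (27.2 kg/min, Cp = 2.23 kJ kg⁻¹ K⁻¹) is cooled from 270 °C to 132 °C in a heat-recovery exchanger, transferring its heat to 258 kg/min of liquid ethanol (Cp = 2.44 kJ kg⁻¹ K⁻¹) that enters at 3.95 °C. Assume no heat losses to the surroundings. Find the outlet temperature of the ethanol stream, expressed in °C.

T_c,out = 17.2 °C

Heat released by hot stream: Q = 27.2 × 2.23 × (270 − 132) = 8370.5 kJ/min
Energy balance on cold side (adiabatic exchanger): Q = ṁ_c·Cp_c·(T_c,out − T_c,in)
T_c,out = 3.95 + 8370.5/(258 × 2.44) = 17.247 °C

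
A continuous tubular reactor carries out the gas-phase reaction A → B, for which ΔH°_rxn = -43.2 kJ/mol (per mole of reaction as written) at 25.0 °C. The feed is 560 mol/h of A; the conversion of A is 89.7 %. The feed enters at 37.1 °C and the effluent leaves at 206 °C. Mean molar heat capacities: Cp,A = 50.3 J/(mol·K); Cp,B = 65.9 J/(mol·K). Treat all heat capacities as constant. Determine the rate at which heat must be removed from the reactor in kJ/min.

Extent of reaction ξ = 0.897 × 560 = 502.32 mol/h
Reaction term: ξ·ΔH°_rxn = 502.32 × -43.2 = -21700 kJ/h
Sensible, feed 37.1→25 °C: -340.83 kJ/h
Outlet flows (mol/h): A 57.68, B 502.32
Sensible, products 25→206 °C: 6516.8 kJ/h
Q = ΔH = -15524 kJ/h = -4.3123 kW
Heat removed = 258.74 kJ/min

Q_out = 259 kJ/min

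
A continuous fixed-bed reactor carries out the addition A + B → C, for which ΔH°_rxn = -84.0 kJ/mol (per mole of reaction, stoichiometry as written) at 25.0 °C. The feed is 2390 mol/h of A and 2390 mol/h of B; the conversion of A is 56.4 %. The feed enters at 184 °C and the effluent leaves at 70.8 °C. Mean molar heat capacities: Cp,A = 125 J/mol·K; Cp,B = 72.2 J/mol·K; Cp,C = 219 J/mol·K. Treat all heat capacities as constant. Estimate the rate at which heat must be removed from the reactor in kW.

Q_out = 45.9 kW

Extent of reaction ξ = 0.564 × 2390 = 1348 mol/h
Reaction term: ξ·ΔH°_rxn = 1348 × -84.0 = -113230 kJ/h
Sensible, feed 184→25 °C: -74938 kJ/h
Outlet flows (mol/h): A 1042, B 1042, C 1348
Sensible, products 25→70.8 °C: 22932 kJ/h
Q = ΔH = -165230 kJ/h = -45.899 kW
Heat removed = 45.899 kW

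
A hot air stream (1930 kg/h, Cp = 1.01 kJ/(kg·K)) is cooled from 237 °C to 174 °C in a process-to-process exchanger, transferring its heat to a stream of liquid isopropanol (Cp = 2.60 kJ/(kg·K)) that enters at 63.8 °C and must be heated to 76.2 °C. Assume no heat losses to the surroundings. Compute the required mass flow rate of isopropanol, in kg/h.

ṁ_c = 3810 kg/h

Heat released by hot stream: Q = 1930 × 1.01 × (237 − 174) = 122810 kJ/h
Energy balance on cold side (adiabatic exchanger): Q = ṁ_c·Cp_c·(T_c,out − T_c,in)
ṁ_c = 122810 / [2.60 × (76.2 − 63.8)] = 3809.1 kg/h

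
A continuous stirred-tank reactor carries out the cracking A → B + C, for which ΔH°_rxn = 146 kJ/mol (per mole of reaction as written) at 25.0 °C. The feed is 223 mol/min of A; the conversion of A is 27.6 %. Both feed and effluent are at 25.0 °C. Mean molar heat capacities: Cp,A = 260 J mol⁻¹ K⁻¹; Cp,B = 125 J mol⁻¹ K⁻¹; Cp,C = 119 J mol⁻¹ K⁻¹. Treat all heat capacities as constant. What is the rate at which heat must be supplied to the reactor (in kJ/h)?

Extent of reaction ξ = 0.276 × 223 = 61.548 mol/min
Reaction term: ξ·ΔH°_rxn = 61.548 × 146 = 8986 kJ/min
Q = ΔH = 8986 kJ/min = 149.77 kW
Heat supplied = 539160 kJ/h

Q_in = 539000 kJ/h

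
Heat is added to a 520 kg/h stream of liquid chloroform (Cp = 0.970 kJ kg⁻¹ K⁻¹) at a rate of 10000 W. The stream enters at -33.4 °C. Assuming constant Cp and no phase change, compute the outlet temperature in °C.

Q = 10000 W = 36000 kJ/h
ΔT = Q/(ṁ·Cp) = 36000/(520×0.970) = 71.372 K
T_out = -33.4 + 71.372 = 37.972 °C

T_out = 38.0 °C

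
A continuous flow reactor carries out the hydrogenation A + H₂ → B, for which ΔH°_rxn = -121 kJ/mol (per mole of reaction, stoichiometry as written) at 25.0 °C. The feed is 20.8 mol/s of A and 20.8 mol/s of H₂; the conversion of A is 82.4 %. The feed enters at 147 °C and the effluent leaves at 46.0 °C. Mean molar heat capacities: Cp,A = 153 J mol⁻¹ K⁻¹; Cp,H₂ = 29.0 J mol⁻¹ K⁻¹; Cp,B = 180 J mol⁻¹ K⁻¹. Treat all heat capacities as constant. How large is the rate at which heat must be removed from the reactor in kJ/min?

Extent of reaction ξ = 0.824 × 20.8 = 17.139 mol/s
Reaction term: ξ·ΔH°_rxn = 17.139 × -121 = -2073.8 kJ/s
Sensible, feed 147→25 °C: -461.84 kJ/s
Outlet flows (mol/s): A 3.6608, H₂ 3.6608, B 17.139
Sensible, products 25→46.0 °C: 78.778 kJ/s
Q = ΔH = -2456.9 kJ/s = -2456.9 kW
Heat removed = 147410 kJ/min

Q_out = 147000 kJ/min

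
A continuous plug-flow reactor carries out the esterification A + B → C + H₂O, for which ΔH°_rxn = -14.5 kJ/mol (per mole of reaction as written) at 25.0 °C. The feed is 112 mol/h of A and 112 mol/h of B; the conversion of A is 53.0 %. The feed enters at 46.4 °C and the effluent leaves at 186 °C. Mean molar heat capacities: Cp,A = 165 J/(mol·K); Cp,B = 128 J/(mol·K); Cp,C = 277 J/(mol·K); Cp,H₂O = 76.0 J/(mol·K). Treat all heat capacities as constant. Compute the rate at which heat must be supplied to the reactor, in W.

Q_in = 1190 W

Extent of reaction ξ = 0.530 × 112 = 59.36 mol/h
Reaction term: ξ·ΔH°_rxn = 59.36 × -14.5 = -860.72 kJ/h
Sensible, feed 46.4→25 °C: -702.26 kJ/h
Outlet flows (mol/h): A 52.64, B 52.64, C 59.36, H₂O 59.36
Sensible, products 25→186 °C: 5856.8 kJ/h
Q = ΔH = 4293.8 kJ/h = 1.1927 kW
Heat supplied = 1192.7 W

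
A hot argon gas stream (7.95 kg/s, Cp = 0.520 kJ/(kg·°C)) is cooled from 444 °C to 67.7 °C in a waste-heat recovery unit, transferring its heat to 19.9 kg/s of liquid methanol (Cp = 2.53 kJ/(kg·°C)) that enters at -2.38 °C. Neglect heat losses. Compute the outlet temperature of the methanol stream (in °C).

T_c,out = 28.5 °C

Heat released by hot stream: Q = 7.95 × 0.520 × (444 − 67.7) = 1555.6 kJ/s
Energy balance on cold side (adiabatic exchanger): Q = ṁ_c·Cp_c·(T_c,out − T_c,in)
T_c,out = -2.38 + 1555.6/(19.9 × 2.53) = 28.518 °C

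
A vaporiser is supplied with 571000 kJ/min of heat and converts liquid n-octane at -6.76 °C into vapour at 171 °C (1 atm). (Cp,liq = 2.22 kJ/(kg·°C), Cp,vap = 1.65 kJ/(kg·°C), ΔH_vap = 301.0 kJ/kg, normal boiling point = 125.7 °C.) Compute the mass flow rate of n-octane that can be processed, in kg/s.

Δh = 2.22×(125.7−-6.76) + 301.0 + 1.65×(171−125.7) = 669.81 kJ/kg
Q = 571000 kJ/min = 9516.7 kJ/s = 9516.7 kJ/s
ṁ = Q/Δh = 9516.7 / 669.81 = 14.208 kg/s

ṁ = 14.2 kg/s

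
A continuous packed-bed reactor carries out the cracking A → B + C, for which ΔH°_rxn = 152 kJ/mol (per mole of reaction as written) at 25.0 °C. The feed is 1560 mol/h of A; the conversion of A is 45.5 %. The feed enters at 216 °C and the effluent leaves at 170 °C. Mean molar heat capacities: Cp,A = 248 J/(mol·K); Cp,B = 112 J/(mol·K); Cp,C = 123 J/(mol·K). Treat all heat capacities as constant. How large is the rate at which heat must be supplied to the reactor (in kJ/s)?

Extent of reaction ξ = 0.455 × 1560 = 709.8 mol/h
Reaction term: ξ·ΔH°_rxn = 709.8 × 152 = 107890 kJ/h
Sensible, feed 216→25 °C: -73894 kJ/h
Outlet flows (mol/h): A 850.2, B 709.8, C 709.8
Sensible, products 25→170 °C: 54760 kJ/h
Q = ΔH = 88755 kJ/h = 24.654 kW
Heat supplied = 24.654 kJ/s

Q_in = 24.7 kJ/s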